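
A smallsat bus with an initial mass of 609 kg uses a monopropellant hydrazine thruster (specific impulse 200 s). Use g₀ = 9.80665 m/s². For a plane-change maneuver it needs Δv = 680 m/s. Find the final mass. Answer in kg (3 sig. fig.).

final mass ≈ 431 kg

v_e = Isp · g₀ = 200 × 9.80665 = 1961.3 m/s.
Rocket equation: m₀/m_f = exp(Δv / v_e) = exp(680 / 1961.3) = exp(0.3467) = 1.4144.
m_f = m₀ / 1.4144 = 609 / 1.4144 = 430.571 kg.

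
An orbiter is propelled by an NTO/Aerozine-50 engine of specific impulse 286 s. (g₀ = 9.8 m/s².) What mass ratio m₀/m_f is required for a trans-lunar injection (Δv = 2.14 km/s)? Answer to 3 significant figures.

mass ratio ≈ 2.15

v_e = Isp · g₀ = 286 × 9.8 = 2802.8 m/s.
m₀/m_f = exp(Δv / v_e) = exp(2140 / 2802.8) = exp(0.7635) = 2.1458.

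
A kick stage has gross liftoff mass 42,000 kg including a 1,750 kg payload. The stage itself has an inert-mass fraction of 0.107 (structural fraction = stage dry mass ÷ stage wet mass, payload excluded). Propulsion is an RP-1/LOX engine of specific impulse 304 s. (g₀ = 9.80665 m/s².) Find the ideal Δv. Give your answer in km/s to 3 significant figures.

Stage wet mass = m₀ − payload = 42,000 − 1,750 = 40,250 kg.
Stage dry mass = ε × stage wet mass = 0.107 × 40,250 = 4,306.75 kg.
Burnout mass m_f = stage dry + payload = 4,306.75 + 1,750 = 6,056.75 kg.
v_e = Isp · g₀ = 304 × 9.80665 = 2981.2 m/s.
Δv = v_e · ln(42,000/6,056.75) = 2981.2 × ln(6.934) = 2981.2 × 1.9365 ≈ 5773 m/s.

Δv ≈ 5.77 km/s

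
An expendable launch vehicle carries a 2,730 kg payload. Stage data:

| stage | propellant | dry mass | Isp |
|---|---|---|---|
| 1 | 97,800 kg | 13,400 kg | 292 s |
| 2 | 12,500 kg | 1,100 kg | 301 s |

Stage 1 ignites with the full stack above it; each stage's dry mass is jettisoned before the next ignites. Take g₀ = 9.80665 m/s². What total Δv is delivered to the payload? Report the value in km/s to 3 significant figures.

Δv ≈ 8.45 km/s

Ignition mass of stage 1 = 97,800+13,400 + 12,500+1,100 + 2,730 = 127,530 kg.
Stage 1: m₀ = 127,530 kg, m_f = 127,530 − 97,800 = 29,730 kg; Δv = 292×9.80665×ln(4.29) = 2863.5×1.4562 ≈ 4170 m/s.
Stage 2: m₀ = 16,330 kg, m_f = 16,330 − 12,500 = 3,830 kg; Δv = 301×9.80665×ln(4.264) = 2951.8×1.4501 ≈ 4281 m/s.
Total Δv = 4170 + 4281 = 8451 m/s.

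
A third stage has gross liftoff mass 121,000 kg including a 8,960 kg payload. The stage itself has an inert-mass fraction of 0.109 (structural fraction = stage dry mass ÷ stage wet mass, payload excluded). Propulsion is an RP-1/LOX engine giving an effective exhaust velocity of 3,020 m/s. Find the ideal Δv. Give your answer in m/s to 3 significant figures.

Stage wet mass = m₀ − payload = 121,000 − 8,960 = 112,040 kg.
Stage dry mass = ε × stage wet mass = 0.109 × 112,040 = 12,212.4 kg.
Burnout mass m_f = stage dry + payload = 12,212.4 + 8,960 = 21,172.4 kg.
Rocket equation: Δv = v_e · ln(121,000/21,172.4) = 3020.0 × ln(5.715) = 3020.0 × 1.7431 ≈ 5264 m/s.

Δv ≈ 5260 m/s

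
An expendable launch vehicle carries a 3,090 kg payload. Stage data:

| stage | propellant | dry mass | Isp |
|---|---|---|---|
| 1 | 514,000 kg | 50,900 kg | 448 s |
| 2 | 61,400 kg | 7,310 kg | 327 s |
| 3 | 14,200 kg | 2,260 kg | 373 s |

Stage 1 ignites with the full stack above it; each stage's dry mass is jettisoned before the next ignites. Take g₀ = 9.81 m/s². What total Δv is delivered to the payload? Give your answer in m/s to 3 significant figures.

Ignition mass of stage 1 = 514,000+50,900 + 61,400+7,310 + 14,200+2,260 + 3,090 = 653,160 kg.
Stage 1: m₀ = 653,160 kg, m_f = 653,160 − 514,000 = 139,160 kg; Δv = 448×9.81×ln(4.694) = 4394.9×1.5462 ≈ 6795 m/s.
Stage 2: m₀ = 88,260 kg, m_f = 88,260 − 61,400 = 26,860 kg; Δv = 327×9.81×ln(3.286) = 3207.9×1.1896 ≈ 3816 m/s.
Stage 3: m₀ = 19,550 kg, m_f = 19,550 − 14,200 = 5,350 kg; Δv = 373×9.81×ln(3.654) = 3659.1×1.2959 ≈ 4742 m/s.
Total Δv = 6795 + 3816 + 4742 = 15353 m/s.

Δv ≈ 15400 m/s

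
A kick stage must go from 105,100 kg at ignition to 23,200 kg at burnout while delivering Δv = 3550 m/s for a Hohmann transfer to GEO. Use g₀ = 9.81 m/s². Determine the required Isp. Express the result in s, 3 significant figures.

Isp ≈ 240 s

ln(m₀/m_f) = ln(105100/23200) = ln(4.53) = 1.5108.
v_e = Δv / ln(m₀/m_f) = 3550 / 1.5108 = 2349.8 m/s.
Isp = v_e / g₀ = 2349.8 / 9.81 = 239.5 s.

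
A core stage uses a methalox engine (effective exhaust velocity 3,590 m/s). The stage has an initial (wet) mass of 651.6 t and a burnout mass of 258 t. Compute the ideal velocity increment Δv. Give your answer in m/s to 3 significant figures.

Δv ≈ 3330 m/s

From the ideal rocket equation, Δv = v_e · ln(m₀/m_f) = 3590.0 × ln(2.526) = 3590.0 × 0.9265 ≈ 3326.0 m/s.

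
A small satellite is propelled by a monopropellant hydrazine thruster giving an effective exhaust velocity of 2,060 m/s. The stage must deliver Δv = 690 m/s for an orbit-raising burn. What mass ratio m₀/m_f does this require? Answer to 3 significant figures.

By the Tsiolkovsky rocket equation, m₀/m_f = exp(Δv / v_e) = exp(690 / 2060.0) = exp(0.3350) = 1.3979.

mass ratio ≈ 1.40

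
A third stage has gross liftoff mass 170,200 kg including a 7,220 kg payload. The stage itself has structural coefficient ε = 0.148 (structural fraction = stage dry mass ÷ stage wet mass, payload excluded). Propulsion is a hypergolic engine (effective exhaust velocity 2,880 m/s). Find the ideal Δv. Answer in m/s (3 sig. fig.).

Δv ≈ 4870 m/s

Stage wet mass = m₀ − payload = 170,200 − 7,220 = 162,980 kg.
Stage dry mass = ε × stage wet mass = 0.148 × 162,980 = 24,121 kg.
Burnout mass m_f = stage dry + payload = 24,121 + 7,220 = 31,341 kg.
From the ideal rocket equation, Δv = v_e · ln(170,200/31,341) = 2880.0 × ln(5.431) = 2880.0 × 1.6920 ≈ 4873 m/s.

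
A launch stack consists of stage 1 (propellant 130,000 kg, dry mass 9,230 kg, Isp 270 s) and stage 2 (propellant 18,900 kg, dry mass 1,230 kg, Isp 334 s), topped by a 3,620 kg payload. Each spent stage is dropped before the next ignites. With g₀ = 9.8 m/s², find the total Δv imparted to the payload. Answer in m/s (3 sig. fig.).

Δv ≈ 9430 m/s

Ignition mass of stage 1 = 130,000+9,230 + 18,900+1,230 + 3,620 = 162,980 kg.
Stage 1: m₀ = 162,980 kg, m_f = 162,980 − 130,000 = 32,980 kg; Δv = 270×9.8×ln(4.942) = 2646.0×1.5977 ≈ 4228 m/s.
Stage 2: m₀ = 23,750 kg, m_f = 23,750 − 18,900 = 4,850 kg; Δv = 334×9.8×ln(4.897) = 3273.2×1.5886 ≈ 5200 m/s.
Total Δv = 4228 + 5200 = 9428 m/s.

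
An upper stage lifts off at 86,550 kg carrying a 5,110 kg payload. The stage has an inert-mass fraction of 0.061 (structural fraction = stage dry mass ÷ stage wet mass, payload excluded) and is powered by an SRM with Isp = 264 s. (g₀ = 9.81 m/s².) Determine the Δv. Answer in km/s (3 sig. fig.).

Stage wet mass = m₀ − payload = 86,550 − 5,110 = 81,440 kg.
Stage dry mass = ε × stage wet mass = 0.061 × 81,440 = 4,967.84 kg.
Burnout mass m_f = stage dry + payload = 4,967.84 + 5,110 = 10,077.84 kg.
v_e = Isp · g₀ = 264 × 9.81 = 2589.8 m/s.
From the ideal rocket equation, Δv = v_e · ln(86,550/10,077.84) = 2589.8 × ln(8.588) = 2589.8 × 2.1504 ≈ 5569 m/s.

Δv ≈ 5.57 km/s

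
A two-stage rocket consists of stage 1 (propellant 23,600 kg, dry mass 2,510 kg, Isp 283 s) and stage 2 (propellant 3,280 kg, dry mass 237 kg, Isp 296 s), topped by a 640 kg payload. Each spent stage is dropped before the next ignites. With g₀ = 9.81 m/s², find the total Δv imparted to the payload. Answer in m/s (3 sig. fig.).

Δv ≈ 8720 m/s

Ignition mass of stage 1 = 23,600+2,510 + 3,280+237 + 640 = 30,267 kg.
Stage 1: m₀ = 30,267 kg, m_f = 30,267 − 23,600 = 6,667 kg; Δv = 283×9.81×ln(4.54) = 2776.2×1.5129 ≈ 4200 m/s.
Stage 2: m₀ = 4,157 kg, m_f = 4,157 − 3,280 = 877 kg; Δv = 296×9.81×ln(4.74) = 2903.8×1.5560 ≈ 4518 m/s.
Total Δv = 4200 + 4518 = 8718 m/s.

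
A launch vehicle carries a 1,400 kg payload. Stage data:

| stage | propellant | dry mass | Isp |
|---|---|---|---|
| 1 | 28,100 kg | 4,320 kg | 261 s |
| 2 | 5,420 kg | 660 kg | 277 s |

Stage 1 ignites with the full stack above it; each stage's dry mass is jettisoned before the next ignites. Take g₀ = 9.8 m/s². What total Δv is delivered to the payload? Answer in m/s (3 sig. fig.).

Δv ≈ 6620 m/s

Ignition mass of stage 1 = 28,100+4,320 + 5,420+660 + 1,400 = 39,900 kg.
Stage 1: m₀ = 39,900 kg, m_f = 39,900 − 28,100 = 11,800 kg; Δv = 261×9.8×ln(3.381) = 2557.8×1.2183 ≈ 3116 m/s.
Stage 2: m₀ = 7,480 kg, m_f = 7,480 − 5,420 = 2,060 kg; Δv = 277×9.8×ln(3.631) = 2714.6×1.2895 ≈ 3501 m/s.
Total Δv = 3116 + 3501 = 6617 m/s.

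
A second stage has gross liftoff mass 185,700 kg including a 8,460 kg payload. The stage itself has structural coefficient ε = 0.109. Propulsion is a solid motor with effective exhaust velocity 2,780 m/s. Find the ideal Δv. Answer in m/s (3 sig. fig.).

Δv ≈ 5280 m/s

Stage wet mass = m₀ − payload = 185,700 − 8,460 = 177,240 kg.
Stage dry mass = ε × stage wet mass = 0.109 × 177,240 = 19,319.2 kg.
Burnout mass m_f = stage dry + payload = 19,319.2 + 8,460 = 27,779.2 kg.
Δv = v_e · ln(185,700/27,779.2) = 2780.0 × ln(6.685) = 2780.0 × 1.8998 ≈ 5282 m/s.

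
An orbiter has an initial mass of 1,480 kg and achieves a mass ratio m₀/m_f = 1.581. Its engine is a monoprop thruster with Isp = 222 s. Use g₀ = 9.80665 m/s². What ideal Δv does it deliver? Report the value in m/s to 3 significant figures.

Δv ≈ 997 m/s

v_e = Isp · g₀ = 222 × 9.80665 = 2177.1 m/s.
From the ideal rocket equation, Δv = v_e · ln(1.581) = 2177.1 × 0.4581 ≈ 997.2 m/s.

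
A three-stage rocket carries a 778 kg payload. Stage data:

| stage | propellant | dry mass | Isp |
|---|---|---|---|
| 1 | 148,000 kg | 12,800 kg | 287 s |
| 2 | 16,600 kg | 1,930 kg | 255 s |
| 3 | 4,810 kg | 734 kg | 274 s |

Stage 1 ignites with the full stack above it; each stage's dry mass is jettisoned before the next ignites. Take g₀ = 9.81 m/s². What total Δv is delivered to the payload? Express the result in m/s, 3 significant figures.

Ignition mass of stage 1 = 148,000+12,800 + 16,600+1,930 + 4,810+734 + 778 = 185,652 kg.
Stage 1: m₀ = 185,652 kg, m_f = 185,652 − 148,000 = 37,652 kg; Δv = 287×9.81×ln(4.931) = 2815.5×1.5955 ≈ 4492 m/s.
Stage 2: m₀ = 24,852 kg, m_f = 24,852 − 16,600 = 8,252 kg; Δv = 255×9.81×ln(3.012) = 2501.6×1.1025 ≈ 2758 m/s.
Stage 3: m₀ = 6,322 kg, m_f = 6,322 − 4,810 = 1,512 kg; Δv = 274×9.81×ln(4.181) = 2687.9×1.4306 ≈ 3845 m/s.
Total Δv = 4492 + 2758 + 3845 = 11095 m/s.

Δv ≈ 11100 m/s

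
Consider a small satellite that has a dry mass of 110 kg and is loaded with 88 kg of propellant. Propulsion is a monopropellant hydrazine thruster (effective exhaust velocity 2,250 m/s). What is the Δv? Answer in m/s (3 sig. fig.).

m₀ = m_dry + m_prop = 110 + 88 = 198 kg.
Rocket equation: Δv = v_e · ln(m₀/m_f) = 2250.0 × ln(1.8) = 2250.0 × 0.5878 ≈ 1322.5 m/s.

Δv ≈ 1320 m/s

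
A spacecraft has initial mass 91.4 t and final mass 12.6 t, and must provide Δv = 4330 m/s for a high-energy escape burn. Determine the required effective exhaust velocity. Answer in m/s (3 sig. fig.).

v_e ≈ 2190 m/s

ln(m₀/m_f) = ln(91400/12600) = ln(7.254) = 1.9815.
Using Δv = v_e ln(m₀/m_f): v_e = Δv / ln(m₀/m_f) = 4330 / 1.9815 = 2185.2 m/s.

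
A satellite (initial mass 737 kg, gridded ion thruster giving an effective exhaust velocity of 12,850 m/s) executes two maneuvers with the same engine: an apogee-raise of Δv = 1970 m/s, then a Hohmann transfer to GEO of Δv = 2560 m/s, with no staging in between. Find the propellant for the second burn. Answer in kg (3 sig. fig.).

propellant for the second burn ≈ 114 kg

After the first burn: m = 737 × exp(−1970/12850.0) = 737 × 0.85787 = 632.25 kg.
After the second burn: m = 632.25 × exp(−2560/12850.0) = 632.25 × 0.81937 = 518.047 kg.
Second-burn propellant = 632.25 − 518.047 = 114.203 kg.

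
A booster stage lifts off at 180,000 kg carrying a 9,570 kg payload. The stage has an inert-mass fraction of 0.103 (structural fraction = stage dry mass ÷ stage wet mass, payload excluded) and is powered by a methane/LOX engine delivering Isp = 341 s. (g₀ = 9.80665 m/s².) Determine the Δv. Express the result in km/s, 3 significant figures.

Δv ≈ 6.33 km/s

Stage wet mass = m₀ − payload = 180,000 − 9,570 = 170,430 kg.
Stage dry mass = ε × stage wet mass = 0.103 × 170,430 = 17,554.3 kg.
Burnout mass m_f = stage dry + payload = 17,554.3 + 9,570 = 27,124.3 kg.
v_e = Isp · g₀ = 341 × 9.80665 = 3344.1 m/s.
Δv = v_e · ln(180,000/27,124.3) = 3344.1 × ln(6.636) = 3344.1 × 1.8925 ≈ 6329 m/s.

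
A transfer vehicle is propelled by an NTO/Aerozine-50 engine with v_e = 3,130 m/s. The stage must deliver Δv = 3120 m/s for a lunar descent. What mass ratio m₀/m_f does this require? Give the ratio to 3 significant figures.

mass ratio ≈ 2.71

m₀/m_f = exp(Δv / v_e) = exp(3120 / 3130.0) = exp(0.9968) = 2.7096.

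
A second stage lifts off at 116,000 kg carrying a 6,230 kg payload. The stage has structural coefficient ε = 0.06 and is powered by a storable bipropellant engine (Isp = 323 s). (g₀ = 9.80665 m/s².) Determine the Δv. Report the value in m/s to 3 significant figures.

Δv ≈ 6980 m/s

Stage wet mass = m₀ − payload = 116,000 − 6,230 = 109,770 kg.
Stage dry mass = ε × stage wet mass = 0.06 × 109,770 = 6,586.2 kg.
Burnout mass m_f = stage dry + payload = 6,586.2 + 6,230 = 12,816.2 kg.
v_e = Isp · g₀ = 323 × 9.80665 = 3167.5 m/s.
Using Δv = v_e ln(m₀/m_f): Δv = v_e · ln(116,000/12,816.2) = 3167.5 × ln(9.051) = 3167.5 × 2.2029 ≈ 6978 m/s.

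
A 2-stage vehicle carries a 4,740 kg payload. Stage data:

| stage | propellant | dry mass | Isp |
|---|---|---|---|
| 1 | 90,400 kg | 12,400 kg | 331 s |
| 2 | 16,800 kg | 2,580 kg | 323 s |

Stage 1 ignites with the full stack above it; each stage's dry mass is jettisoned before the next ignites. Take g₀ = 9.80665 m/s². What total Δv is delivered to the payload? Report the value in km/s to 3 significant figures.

Δv ≈ 7.82 km/s

Ignition mass of stage 1 = 90,400+12,400 + 16,800+2,580 + 4,740 = 126,920 kg.
Stage 1: m₀ = 126,920 kg, m_f = 126,920 − 90,400 = 36,520 kg; Δv = 331×9.80665×ln(3.475) = 3246.0×1.2457 ≈ 4044 m/s.
Stage 2: m₀ = 24,120 kg, m_f = 24,120 − 16,800 = 7,320 kg; Δv = 323×9.80665×ln(3.295) = 3167.5×1.1924 ≈ 3777 m/s.
Total Δv = 4044 + 3777 = 7821 m/s.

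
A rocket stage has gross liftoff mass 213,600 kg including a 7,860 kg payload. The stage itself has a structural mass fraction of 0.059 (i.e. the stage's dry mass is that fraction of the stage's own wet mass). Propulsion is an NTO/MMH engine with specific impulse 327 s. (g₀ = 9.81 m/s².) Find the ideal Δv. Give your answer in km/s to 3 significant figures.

Δv ≈ 7.60 km/s

Stage wet mass = m₀ − payload = 213,600 − 7,860 = 205,740 kg.
Stage dry mass = ε × stage wet mass = 0.059 × 205,740 = 12,138.7 kg.
Burnout mass m_f = stage dry + payload = 12,138.7 + 7,860 = 19,998.7 kg.
v_e = Isp · g₀ = 327 × 9.81 = 3207.9 m/s.
From the ideal rocket equation, Δv = v_e · ln(213,600/19,998.7) = 3207.9 × ln(10.68) = 3207.9 × 2.3684 ≈ 7598 m/s.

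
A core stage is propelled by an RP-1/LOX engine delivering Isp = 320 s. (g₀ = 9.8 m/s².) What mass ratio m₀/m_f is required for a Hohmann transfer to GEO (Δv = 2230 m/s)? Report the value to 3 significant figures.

mass ratio ≈ 2.04

v_e = Isp · g₀ = 320 × 9.8 = 3136.0 m/s.
By the Tsiolkovsky rocket equation, m₀/m_f = exp(Δv / v_e) = exp(2230 / 3136.0) = exp(0.7111) = 2.0362.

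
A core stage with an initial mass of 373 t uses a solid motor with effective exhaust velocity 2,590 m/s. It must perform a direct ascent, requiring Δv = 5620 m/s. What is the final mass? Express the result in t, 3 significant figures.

From the ideal rocket equation, m₀/m_f = exp(Δv / v_e) = exp(5620 / 2590.0) = exp(2.1699) = 8.7573.
m_f = m₀ / 8.7573 = 373 / 8.7573 = 42.593 t.

final mass ≈ 42.6 t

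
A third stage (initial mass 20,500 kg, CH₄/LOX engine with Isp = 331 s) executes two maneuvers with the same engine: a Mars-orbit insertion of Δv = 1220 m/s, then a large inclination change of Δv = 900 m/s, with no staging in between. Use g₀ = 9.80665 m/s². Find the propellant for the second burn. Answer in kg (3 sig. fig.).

propellant for the second burn ≈ 3410 kg

v_e = Isp · g₀ = 331 × 9.80665 = 3246.0 m/s.
After the first burn: m = 20500 × exp(−1220/3246.0) = 20500 × 0.68671 = 14,077.6 kg.
After the second burn: m = 14,077.6 × exp(−900/3246.0) = 14,077.6 × 0.75785 = 10,668.7 kg.
Second-burn propellant = 14,077.6 − 10,668.7 = 3,408.9 kg.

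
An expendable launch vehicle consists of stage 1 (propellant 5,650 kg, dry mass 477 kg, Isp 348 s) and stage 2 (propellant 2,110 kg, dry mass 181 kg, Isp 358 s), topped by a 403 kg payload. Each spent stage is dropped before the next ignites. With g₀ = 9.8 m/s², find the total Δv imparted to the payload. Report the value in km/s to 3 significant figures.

Δv ≈ 8.85 km/s

Ignition mass of stage 1 = 5,650+477 + 2,110+181 + 403 = 8,821 kg.
Stage 1: m₀ = 8,821 kg, m_f = 8,821 − 5,650 = 3,171 kg; Δv = 348×9.8×ln(2.782) = 3410.4×1.0231 ≈ 3489 m/s.
Stage 2: m₀ = 2,694 kg, m_f = 2,694 − 2,110 = 584 kg; Δv = 358×9.8×ln(4.613) = 3508.4×1.5289 ≈ 5364 m/s.
Total Δv = 3489 + 5364 = 8853 m/s.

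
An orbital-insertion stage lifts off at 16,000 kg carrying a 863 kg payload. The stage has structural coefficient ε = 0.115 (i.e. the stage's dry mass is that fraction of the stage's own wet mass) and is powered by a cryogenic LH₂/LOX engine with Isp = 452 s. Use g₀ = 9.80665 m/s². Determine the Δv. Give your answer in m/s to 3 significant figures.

Stage wet mass = m₀ − payload = 16,000 − 863 = 15,137 kg.
Stage dry mass = ε × stage wet mass = 0.115 × 15,137 = 1,740.76 kg.
Burnout mass m_f = stage dry + payload = 1,740.76 + 863 = 2,603.76 kg.
v_e = Isp · g₀ = 452 × 9.80665 = 4432.6 m/s.
Δv = v_e · ln(16,000/2,603.76) = 4432.6 × ln(6.145) = 4432.6 × 1.8156 ≈ 8048 m/s.

Δv ≈ 8050 m/s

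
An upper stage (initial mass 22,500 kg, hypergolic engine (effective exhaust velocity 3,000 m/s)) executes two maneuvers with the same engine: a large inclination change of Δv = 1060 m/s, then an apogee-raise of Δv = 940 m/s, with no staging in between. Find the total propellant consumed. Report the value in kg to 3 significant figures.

After the first burn: m = 22500 × exp(−1060/3000.0) = 22500 × 0.70234 = 15,802.7 kg.
After the second burn: m = 15,802.7 × exp(−940/3000.0) = 15,802.7 × 0.73101 = 11,551.9 kg.
Total propellant = m₀ − m_final = 22500 − 11,551.9 = 10,948.1 kg.

total propellant consumed ≈ 10900 kg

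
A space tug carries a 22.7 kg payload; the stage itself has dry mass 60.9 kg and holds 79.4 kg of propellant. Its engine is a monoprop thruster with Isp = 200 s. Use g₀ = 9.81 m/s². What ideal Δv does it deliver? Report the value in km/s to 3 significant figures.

v_e = Isp · g₀ = 200 × 9.81 = 1962.0 m/s.
m₀ = payload + dry + propellant = 22.7 + 60.9 + 79.4 = 163 kg.
m_f = payload + dry = 22.7 + 60.9 = 83.6 kg.
Δv = v_e · ln(m₀/m_f) = 1962.0 × ln(1.95) = 1962.0 × 0.6677 ≈ 1310.0 m/s.

Δv ≈ 1.31 km/s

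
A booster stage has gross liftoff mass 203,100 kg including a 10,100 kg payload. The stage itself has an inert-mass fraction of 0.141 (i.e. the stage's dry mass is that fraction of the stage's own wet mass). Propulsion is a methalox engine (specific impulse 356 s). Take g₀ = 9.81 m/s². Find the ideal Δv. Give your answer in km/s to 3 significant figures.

Δv ≈ 5.92 km/s

Stage wet mass = m₀ − payload = 203,100 − 10,100 = 193,000 kg.
Stage dry mass = ε × stage wet mass = 0.141 × 193,000 = 27,213 kg.
Burnout mass m_f = stage dry + payload = 27,213 + 10,100 = 37,313 kg.
v_e = Isp · g₀ = 356 × 9.81 = 3492.4 m/s.
Using Δv = v_e ln(m₀/m_f): Δv = v_e · ln(203,100/37,313) = 3492.4 × ln(5.443) = 3492.4 × 1.6944 ≈ 5917 m/s.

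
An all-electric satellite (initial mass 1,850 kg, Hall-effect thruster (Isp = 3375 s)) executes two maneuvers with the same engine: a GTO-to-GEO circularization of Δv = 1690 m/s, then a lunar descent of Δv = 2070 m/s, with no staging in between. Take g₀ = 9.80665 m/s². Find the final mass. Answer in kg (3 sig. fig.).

final mass ≈ 1650 kg

v_e = Isp · g₀ = 3375 × 9.80665 = 33097.4 m/s.
After the first burn: m = 1850 × exp(−1690/33097.4) = 1850 × 0.95022 = 1,757.91 kg.
After the second burn: m = 1,757.91 × exp(−2070/33097.4) = 1,757.91 × 0.93937 = 1,651.33 kg.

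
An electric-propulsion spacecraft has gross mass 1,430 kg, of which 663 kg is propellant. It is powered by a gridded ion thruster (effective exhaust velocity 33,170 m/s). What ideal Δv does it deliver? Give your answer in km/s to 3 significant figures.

m_f = m₀ − m_prop = 1,430 − 663 = 767 kg.
Rocket equation: Δv = v_e · ln(m₀/m_f) = 33170.0 × ln(1.864) = 33170.0 × 0.6229 ≈ 20663.0 m/s.

Δv ≈ 20.7 km/s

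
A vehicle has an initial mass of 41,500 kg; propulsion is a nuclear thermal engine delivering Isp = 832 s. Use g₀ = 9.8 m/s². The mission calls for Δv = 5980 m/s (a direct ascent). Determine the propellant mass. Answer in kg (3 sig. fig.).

v_e = Isp · g₀ = 832 × 9.8 = 8153.6 m/s.
m₀/m_f = exp(Δv / v_e) = exp(5980 / 8153.6) = exp(0.7334) = 2.0822.
m_f = 41,500 / 2.0822 = 19,930.8 kg, so propellant = m₀ − m_f = 41,500 − 19,930.8 = 21,569.2 kg.

propellant mass ≈ 21600 kg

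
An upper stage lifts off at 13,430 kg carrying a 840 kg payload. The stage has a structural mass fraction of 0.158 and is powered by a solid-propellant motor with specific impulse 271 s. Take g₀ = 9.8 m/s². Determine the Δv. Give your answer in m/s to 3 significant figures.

Stage wet mass = m₀ − payload = 13,430 − 840 = 12,590 kg.
Stage dry mass = ε × stage wet mass = 0.158 × 12,590 = 1,989.22 kg.
Burnout mass m_f = stage dry + payload = 1,989.22 + 840 = 2,829.22 kg.
v_e = Isp · g₀ = 271 × 9.8 = 2655.8 m/s.
Δv = v_e · ln(13,430/2,829.22) = 2655.8 × ln(4.747) = 2655.8 × 1.5575 ≈ 4136 m/s.

Δv ≈ 4140 m/s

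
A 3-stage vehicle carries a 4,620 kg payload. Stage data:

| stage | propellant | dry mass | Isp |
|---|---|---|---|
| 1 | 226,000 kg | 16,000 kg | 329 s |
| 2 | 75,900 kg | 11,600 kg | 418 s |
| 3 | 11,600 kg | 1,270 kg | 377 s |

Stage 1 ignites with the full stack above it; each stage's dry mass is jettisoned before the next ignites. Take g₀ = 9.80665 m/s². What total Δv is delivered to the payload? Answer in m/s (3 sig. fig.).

Ignition mass of stage 1 = 226,000+16,000 + 75,900+11,600 + 11,600+1,270 + 4,620 = 346,990 kg.
Stage 1: m₀ = 346,990 kg, m_f = 346,990 − 226,000 = 120,990 kg; Δv = 329×9.80665×ln(2.868) = 3226.4×1.0536 ≈ 3399 m/s.
Stage 2: m₀ = 104,990 kg, m_f = 104,990 − 75,900 = 29,090 kg; Δv = 418×9.80665×ln(3.609) = 4099.2×1.2835 ≈ 5261 m/s.
Stage 3: m₀ = 17,490 kg, m_f = 17,490 − 11,600 = 5,890 kg; Δv = 377×9.80665×ln(2.969) = 3697.1×1.0884 ≈ 4024 m/s.
Total Δv = 3399 + 5261 + 4024 = 12684 m/s.

Δv ≈ 12700 m/s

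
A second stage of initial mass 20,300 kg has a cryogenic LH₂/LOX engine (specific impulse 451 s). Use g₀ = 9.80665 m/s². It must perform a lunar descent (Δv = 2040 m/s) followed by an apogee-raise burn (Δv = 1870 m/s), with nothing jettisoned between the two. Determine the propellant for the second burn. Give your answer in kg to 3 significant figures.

propellant for the second burn ≈ 4410 kg

v_e = Isp · g₀ = 451 × 9.80665 = 4422.8 m/s.
After the first burn: m = 20300 × exp(−2040/4422.8) = 20300 × 0.63050 = 12,799.2 kg.
After the second burn: m = 12,799.2 × exp(−1870/4422.8) = 12,799.2 × 0.65520 = 8,386.04 kg.
Second-burn propellant = 12,799.2 − 8,386.04 = 4,413.16 kg.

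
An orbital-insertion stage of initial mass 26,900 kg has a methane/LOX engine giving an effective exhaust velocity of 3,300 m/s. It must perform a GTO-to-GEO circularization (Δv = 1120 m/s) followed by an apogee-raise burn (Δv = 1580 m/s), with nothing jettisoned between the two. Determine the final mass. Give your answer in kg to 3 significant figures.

After the first burn: m = 26900 × exp(−1120/3300.0) = 26900 × 0.71220 = 19,158.2 kg.
After the second burn: m = 19,158.2 × exp(−1580/3300.0) = 19,158.2 × 0.61953 = 11,869.1 kg.

final mass ≈ 11900 kg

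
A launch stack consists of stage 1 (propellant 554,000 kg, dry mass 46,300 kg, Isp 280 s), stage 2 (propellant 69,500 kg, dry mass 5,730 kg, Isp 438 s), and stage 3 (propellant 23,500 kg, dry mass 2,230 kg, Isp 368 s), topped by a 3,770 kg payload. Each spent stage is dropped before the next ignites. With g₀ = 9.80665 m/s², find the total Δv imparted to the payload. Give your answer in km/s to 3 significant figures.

Ignition mass of stage 1 = 554,000+46,300 + 69,500+5,730 + 23,500+2,230 + 3,770 = 705,030 kg.
Stage 1: m₀ = 705,030 kg, m_f = 705,030 − 554,000 = 151,030 kg; Δv = 280×9.80665×ln(4.668) = 2745.9×1.5408 ≈ 4231 m/s.
Stage 2: m₀ = 104,730 kg, m_f = 104,730 − 69,500 = 35,230 kg; Δv = 438×9.80665×ln(2.973) = 4295.3×1.0895 ≈ 4680 m/s.
Stage 3: m₀ = 29,500 kg, m_f = 29,500 − 23,500 = 6,000 kg; Δv = 368×9.80665×ln(4.917) = 3608.8×1.5926 ≈ 5748 m/s.
Total Δv = 4231 + 4680 + 5748 = 14659 m/s.

Δv ≈ 14.7 km/s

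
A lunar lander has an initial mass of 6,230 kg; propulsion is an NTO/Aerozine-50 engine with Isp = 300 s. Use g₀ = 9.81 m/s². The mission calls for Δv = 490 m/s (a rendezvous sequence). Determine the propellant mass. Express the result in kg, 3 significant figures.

v_e = Isp · g₀ = 300 × 9.81 = 2943.0 m/s.
By the Tsiolkovsky rocket equation, m₀/m_f = exp(Δv / v_e) = exp(490 / 2943.0) = exp(0.1665) = 1.1812.
m_f = 6,230 / 1.1812 = 5,274.3 kg, so propellant = m₀ − m_f = 6,230 − 5,274.3 = 955.7 kg.

propellant mass ≈ 956 kg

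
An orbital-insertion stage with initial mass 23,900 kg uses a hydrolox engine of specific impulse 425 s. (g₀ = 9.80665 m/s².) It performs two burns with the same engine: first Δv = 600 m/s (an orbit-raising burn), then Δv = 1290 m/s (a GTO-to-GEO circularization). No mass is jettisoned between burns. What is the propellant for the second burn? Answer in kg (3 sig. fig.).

v_e = Isp · g₀ = 425 × 9.80665 = 4167.8 m/s.
After the first burn: m = 23900 × exp(−600/4167.8) = 23900 × 0.86592 = 20,695.5 kg.
After the second burn: m = 20,695.5 × exp(−1290/4167.8) = 20,695.5 × 0.73380 = 15,186.4 kg.
Second-burn propellant = 20,695.5 − 15,186.4 = 5,509.1 kg.

propellant for the second burn ≈ 5510 kg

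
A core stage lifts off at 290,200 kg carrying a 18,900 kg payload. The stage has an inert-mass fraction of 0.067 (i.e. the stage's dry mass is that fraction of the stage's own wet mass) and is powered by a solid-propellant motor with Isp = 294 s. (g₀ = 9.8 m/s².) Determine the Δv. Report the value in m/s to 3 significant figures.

Δv ≈ 5930 m/s

Stage wet mass = m₀ − payload = 290,200 − 18,900 = 271,300 kg.
Stage dry mass = ε × stage wet mass = 0.067 × 271,300 = 18,177.1 kg.
Burnout mass m_f = stage dry + payload = 18,177.1 + 18,900 = 37,077.1 kg.
v_e = Isp · g₀ = 294 × 9.8 = 2881.2 m/s.
Rocket equation: Δv = v_e · ln(290,200/37,077.1) = 2881.2 × ln(7.827) = 2881.2 × 2.0576 ≈ 5928 m/s.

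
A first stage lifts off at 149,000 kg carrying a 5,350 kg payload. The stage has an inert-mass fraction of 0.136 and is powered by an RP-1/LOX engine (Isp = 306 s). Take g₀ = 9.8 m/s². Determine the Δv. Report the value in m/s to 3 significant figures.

Stage wet mass = m₀ − payload = 149,000 − 5,350 = 143,650 kg.
Stage dry mass = ε × stage wet mass = 0.136 × 143,650 = 19,536.4 kg.
Burnout mass m_f = stage dry + payload = 19,536.4 + 5,350 = 24,886.4 kg.
v_e = Isp · g₀ = 306 × 9.8 = 2998.8 m/s.
By the Tsiolkovsky rocket equation, Δv = v_e · ln(149,000/24,886.4) = 2998.8 × ln(5.987) = 2998.8 × 1.7896 ≈ 5367 m/s.

Δv ≈ 5370 m/s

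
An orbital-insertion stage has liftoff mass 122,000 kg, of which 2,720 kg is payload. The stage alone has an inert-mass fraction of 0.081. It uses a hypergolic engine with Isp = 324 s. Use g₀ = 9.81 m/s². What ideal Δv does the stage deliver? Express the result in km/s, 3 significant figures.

Stage wet mass = m₀ − payload = 122,000 − 2,720 = 119,280 kg.
Stage dry mass = ε × stage wet mass = 0.081 × 119,280 = 9,661.68 kg.
Burnout mass m_f = stage dry + payload = 9,661.68 + 2,720 = 12,381.68 kg.
v_e = Isp · g₀ = 324 × 9.81 = 3178.4 m/s.
Rocket equation: Δv = v_e · ln(122,000/12,381.68) = 3178.4 × ln(9.853) = 3178.4 × 2.2878 ≈ 7272 m/s.

Δv ≈ 7.27 km/s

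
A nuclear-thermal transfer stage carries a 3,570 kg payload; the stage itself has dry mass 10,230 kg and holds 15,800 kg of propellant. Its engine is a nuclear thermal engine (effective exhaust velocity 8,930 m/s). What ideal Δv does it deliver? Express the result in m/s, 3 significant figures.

m₀ = payload + dry + propellant = 3,570 + 10,230 + 15,800 = 29,600 kg.
m_f = payload + dry = 3,570 + 10,230 = 13,800 kg.
By the Tsiolkovsky rocket equation, Δv = v_e · ln(m₀/m_f) = 8930.0 × ln(2.145) = 8930.0 × 0.7631 ≈ 6814.5 m/s.

Δv ≈ 6810 m/s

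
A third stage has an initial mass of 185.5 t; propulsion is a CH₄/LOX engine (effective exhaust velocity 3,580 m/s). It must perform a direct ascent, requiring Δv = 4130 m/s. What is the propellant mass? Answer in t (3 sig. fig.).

propellant mass ≈ 127 t

m₀/m_f = exp(Δv / v_e) = exp(4130 / 3580.0) = exp(1.1536) = 3.1697.
m_f = 185.5 / 3.1697 = 58.5229 t, so propellant = m₀ − m_f = 185.5 − 58.5229 = 126.9771 t.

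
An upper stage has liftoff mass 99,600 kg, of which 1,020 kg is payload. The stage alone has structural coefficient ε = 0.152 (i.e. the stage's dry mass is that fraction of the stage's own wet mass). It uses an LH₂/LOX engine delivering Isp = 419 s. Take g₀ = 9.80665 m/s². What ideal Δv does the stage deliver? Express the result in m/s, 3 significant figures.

Δv ≈ 7510 m/s

Stage wet mass = m₀ − payload = 99,600 − 1,020 = 98,580 kg.
Stage dry mass = ε × stage wet mass = 0.152 × 98,580 = 14,984.2 kg.
Burnout mass m_f = stage dry + payload = 14,984.2 + 1,020 = 16,004.2 kg.
v_e = Isp · g₀ = 419 × 9.80665 = 4109.0 m/s.
Rocket equation: Δv = v_e · ln(99,600/16,004.2) = 4109.0 × ln(6.223) = 4109.0 × 1.8283 ≈ 7513 m/s.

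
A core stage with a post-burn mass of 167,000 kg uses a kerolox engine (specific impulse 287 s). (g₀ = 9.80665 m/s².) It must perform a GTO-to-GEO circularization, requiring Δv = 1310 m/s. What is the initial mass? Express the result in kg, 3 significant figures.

v_e = Isp · g₀ = 287 × 9.80665 = 2814.5 m/s.
Rocket equation: m₀/m_f = exp(Δv / v_e) = exp(1310 / 2814.5) = exp(0.4654) = 1.5927.
m₀ = m_f × 1.5927 = 167,000 × 1.5927 = 265,981 kg.

initial mass ≈ 266000 kg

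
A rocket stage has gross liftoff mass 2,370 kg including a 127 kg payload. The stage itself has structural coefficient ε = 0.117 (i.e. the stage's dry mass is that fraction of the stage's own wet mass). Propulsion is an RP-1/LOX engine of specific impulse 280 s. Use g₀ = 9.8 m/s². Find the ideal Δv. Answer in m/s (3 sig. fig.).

Stage wet mass = m₀ − payload = 2,370 − 127 = 2,243 kg.
Stage dry mass = ε × stage wet mass = 0.117 × 2,243 = 262.431 kg.
Burnout mass m_f = stage dry + payload = 262.431 + 127 = 389.431 kg.
v_e = Isp · g₀ = 280 × 9.8 = 2744.0 m/s.
From the ideal rocket equation, Δv = v_e · ln(2,370/389.431) = 2744.0 × ln(6.086) = 2744.0 × 1.8060 ≈ 4956 m/s.

Δv ≈ 4960 m/s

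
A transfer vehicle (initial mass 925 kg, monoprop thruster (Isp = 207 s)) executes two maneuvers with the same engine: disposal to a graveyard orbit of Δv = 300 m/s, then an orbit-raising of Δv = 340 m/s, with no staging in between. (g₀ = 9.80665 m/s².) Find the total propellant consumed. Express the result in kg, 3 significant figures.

total propellant consumed ≈ 250 kg

v_e = Isp · g₀ = 207 × 9.80665 = 2030.0 m/s.
After the first burn: m = 925 × exp(−300/2030.0) = 925 × 0.86262 = 797.924 kg.
After the second burn: m = 797.924 × exp(−340/2030.0) = 797.924 × 0.84579 = 674.876 kg.
Total propellant = m₀ − m_final = 925 − 674.876 = 250.124 kg.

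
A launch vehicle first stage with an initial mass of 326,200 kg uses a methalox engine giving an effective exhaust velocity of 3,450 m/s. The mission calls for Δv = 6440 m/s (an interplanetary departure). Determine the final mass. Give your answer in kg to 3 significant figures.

final mass ≈ 50400 kg

m₀/m_f = exp(Δv / v_e) = exp(6440 / 3450.0) = exp(1.8667) = 6.4667.
m_f = m₀ / 6.4667 = 326,200 / 6.4667 = 50,443 kg.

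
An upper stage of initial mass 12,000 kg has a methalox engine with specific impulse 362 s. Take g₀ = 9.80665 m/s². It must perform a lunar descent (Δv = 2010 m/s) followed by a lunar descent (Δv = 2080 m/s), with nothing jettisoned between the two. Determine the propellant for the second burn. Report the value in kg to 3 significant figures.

v_e = Isp · g₀ = 362 × 9.80665 = 3550.0 m/s.
After the first burn: m = 12000 × exp(−2010/3550.0) = 12000 × 0.56768 = 6,812.16 kg.
After the second burn: m = 6,812.16 × exp(−2080/3550.0) = 6,812.16 × 0.55660 = 3,791.65 kg.
Second-burn propellant = 6,812.16 − 3,791.65 = 3,020.51 kg.

propellant for the second burn ≈ 3020 kg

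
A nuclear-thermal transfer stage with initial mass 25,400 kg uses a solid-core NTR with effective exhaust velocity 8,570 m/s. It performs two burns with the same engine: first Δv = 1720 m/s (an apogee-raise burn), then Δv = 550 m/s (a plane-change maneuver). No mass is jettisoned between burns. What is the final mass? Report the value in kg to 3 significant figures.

final mass ≈ 19500 kg

After the first burn: m = 25400 × exp(−1720/8570.0) = 25400 × 0.81816 = 20,781.3 kg.
After the second burn: m = 20,781.3 × exp(−550/8570.0) = 20,781.3 × 0.93784 = 19,489.5 kg.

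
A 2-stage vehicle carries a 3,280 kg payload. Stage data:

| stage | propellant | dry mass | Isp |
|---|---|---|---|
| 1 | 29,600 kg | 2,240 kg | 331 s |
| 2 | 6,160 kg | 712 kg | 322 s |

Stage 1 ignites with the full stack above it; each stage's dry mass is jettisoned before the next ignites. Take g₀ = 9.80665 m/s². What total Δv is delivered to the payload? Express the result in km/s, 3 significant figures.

Δv ≈ 6.91 km/s

Ignition mass of stage 1 = 29,600+2,240 + 6,160+712 + 3,280 = 41,992 kg.
Stage 1: m₀ = 41,992 kg, m_f = 41,992 − 29,600 = 12,392 kg; Δv = 331×9.80665×ln(3.389) = 3246.0×1.2204 ≈ 3962 m/s.
Stage 2: m₀ = 10,152 kg, m_f = 10,152 − 6,160 = 3,992 kg; Δv = 322×9.80665×ln(2.543) = 3157.7×0.9334 ≈ 2947 m/s.
Total Δv = 3962 + 2947 = 6909 m/s.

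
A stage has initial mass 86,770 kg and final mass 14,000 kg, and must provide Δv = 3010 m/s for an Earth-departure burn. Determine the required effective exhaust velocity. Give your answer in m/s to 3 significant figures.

v_e ≈ 1650 m/s

ln(m₀/m_f) = ln(86770/14000) = ln(6.198) = 1.8242.
By the Tsiolkovsky rocket equation, v_e = Δv / ln(m₀/m_f) = 3010 / 1.8242 = 1650.0 m/s.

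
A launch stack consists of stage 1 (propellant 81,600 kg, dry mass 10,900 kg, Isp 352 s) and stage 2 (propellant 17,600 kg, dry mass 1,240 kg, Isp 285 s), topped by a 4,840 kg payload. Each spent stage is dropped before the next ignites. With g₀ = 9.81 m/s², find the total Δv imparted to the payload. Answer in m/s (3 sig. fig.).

Δv ≈ 7990 m/s

Ignition mass of stage 1 = 81,600+10,900 + 17,600+1,240 + 4,840 = 116,180 kg.
Stage 1: m₀ = 116,180 kg, m_f = 116,180 − 81,600 = 34,580 kg; Δv = 352×9.81×ln(3.36) = 3453.1×1.2119 ≈ 4185 m/s.
Stage 2: m₀ = 23,680 kg, m_f = 23,680 − 17,600 = 6,080 kg; Δv = 285×9.81×ln(3.895) = 2795.9×1.3596 ≈ 3801 m/s.
Total Δv = 4185 + 3801 = 7986 m/s.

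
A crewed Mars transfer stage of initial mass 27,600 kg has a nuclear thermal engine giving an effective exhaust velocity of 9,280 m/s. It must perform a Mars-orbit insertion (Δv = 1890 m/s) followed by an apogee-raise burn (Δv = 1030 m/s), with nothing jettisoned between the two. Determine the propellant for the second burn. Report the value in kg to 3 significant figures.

propellant for the second burn ≈ 2370 kg

After the first burn: m = 27600 × exp(−1890/9280.0) = 27600 × 0.81574 = 22,514.4 kg.
After the second burn: m = 22,514.4 × exp(−1030/9280.0) = 22,514.4 × 0.89495 = 20,149.3 kg.
Second-burn propellant = 22,514.4 − 20,149.3 = 2,365.1 kg.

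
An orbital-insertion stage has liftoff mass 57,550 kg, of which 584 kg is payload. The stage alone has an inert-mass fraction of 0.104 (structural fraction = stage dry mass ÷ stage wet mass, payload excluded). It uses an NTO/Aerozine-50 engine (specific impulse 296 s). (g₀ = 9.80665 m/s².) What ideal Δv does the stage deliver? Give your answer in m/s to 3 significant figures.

Δv ≈ 6330 m/s

Stage wet mass = m₀ − payload = 57,550 − 584 = 56,966 kg.
Stage dry mass = ε × stage wet mass = 0.104 × 56,966 = 5,924.46 kg.
Burnout mass m_f = stage dry + payload = 5,924.46 + 584 = 6,508.46 kg.
v_e = Isp · g₀ = 296 × 9.80665 = 2902.8 m/s.
Δv = v_e · ln(57,550/6,508.46) = 2902.8 × ln(8.842) = 2902.8 × 2.1796 ≈ 6327 m/s.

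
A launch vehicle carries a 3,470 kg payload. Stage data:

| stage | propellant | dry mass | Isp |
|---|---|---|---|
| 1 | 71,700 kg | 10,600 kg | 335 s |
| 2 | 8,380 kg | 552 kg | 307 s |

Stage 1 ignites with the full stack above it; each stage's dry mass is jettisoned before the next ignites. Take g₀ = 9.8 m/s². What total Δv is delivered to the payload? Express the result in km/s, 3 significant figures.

Δv ≈ 8.03 km/s

Ignition mass of stage 1 = 71,700+10,600 + 8,380+552 + 3,470 = 94,702 kg.
Stage 1: m₀ = 94,702 kg, m_f = 94,702 − 71,700 = 23,002 kg; Δv = 335×9.8×ln(4.117) = 3283.0×1.4152 ≈ 4646 m/s.
Stage 2: m₀ = 12,402 kg, m_f = 12,402 − 8,380 = 4,022 kg; Δv = 307×9.8×ln(3.084) = 3008.6×1.1261 ≈ 3388 m/s.
Total Δv = 4646 + 3388 = 8034 m/s.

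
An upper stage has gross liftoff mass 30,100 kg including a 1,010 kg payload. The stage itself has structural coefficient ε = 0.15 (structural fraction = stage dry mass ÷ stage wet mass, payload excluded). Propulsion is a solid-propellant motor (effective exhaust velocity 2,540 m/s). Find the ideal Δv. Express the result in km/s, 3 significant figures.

Stage wet mass = m₀ − payload = 30,100 − 1,010 = 29,090 kg.
Stage dry mass = ε × stage wet mass = 0.15 × 29,090 = 4,363.5 kg.
Burnout mass m_f = stage dry + payload = 4,363.5 + 1,010 = 5,373.5 kg.
Δv = v_e · ln(30,100/5,373.5) = 2540.0 × ln(5.602) = 2540.0 × 1.7230 ≈ 4377 m/s.

Δv ≈ 4.38 km/s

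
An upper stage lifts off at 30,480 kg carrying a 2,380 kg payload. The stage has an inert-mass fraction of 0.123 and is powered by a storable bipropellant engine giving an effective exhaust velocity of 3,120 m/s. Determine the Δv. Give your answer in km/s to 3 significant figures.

Δv ≈ 5.16 km/s

Stage wet mass = m₀ − payload = 30,480 − 2,380 = 28,100 kg.
Stage dry mass = ε × stage wet mass = 0.123 × 28,100 = 3,456.3 kg.
Burnout mass m_f = stage dry + payload = 3,456.3 + 2,380 = 5,836.3 kg.
By the Tsiolkovsky rocket equation, Δv = v_e · ln(30,480/5,836.3) = 3120.0 × ln(5.222) = 3120.0 × 1.6530 ≈ 5157 m/s.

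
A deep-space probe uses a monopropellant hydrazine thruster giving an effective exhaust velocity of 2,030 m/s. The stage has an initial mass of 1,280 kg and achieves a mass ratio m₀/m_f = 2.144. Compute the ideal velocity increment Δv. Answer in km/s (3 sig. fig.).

Δv ≈ 1.55 km/s

From the ideal rocket equation, Δv = v_e · ln(2.144) = 2030.0 × 0.7627 ≈ 1548.2 m/s.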